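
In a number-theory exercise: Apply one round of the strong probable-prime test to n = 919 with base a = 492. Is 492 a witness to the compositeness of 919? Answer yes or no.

n − 1 = 918 = 2^1 · 459, so s = 1 and d = 459.
x_0 = 492^459 mod 919 = 1.
x_0 = 1, so 492 is not a witness.

no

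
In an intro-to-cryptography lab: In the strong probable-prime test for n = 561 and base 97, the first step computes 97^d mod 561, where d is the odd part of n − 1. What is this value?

232

n − 1 = 560 = 2^4 · 35, so s = 4 and d = 35.
By repeated squaring, 97^35 ≡ 232 (mod 561).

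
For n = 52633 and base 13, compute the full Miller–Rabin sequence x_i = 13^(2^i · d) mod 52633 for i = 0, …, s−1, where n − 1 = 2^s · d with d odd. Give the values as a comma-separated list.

n − 1 = 52632 = 2^3 · 6579, so s = 3 and d = 6579.
x_0 = 13^6579 mod 52633 = 36875.
x_1 = 36875^2 mod 52633 = 44703.
x_2 = 44703^2 mod 52633 = 41098.

36875, 44703, 41098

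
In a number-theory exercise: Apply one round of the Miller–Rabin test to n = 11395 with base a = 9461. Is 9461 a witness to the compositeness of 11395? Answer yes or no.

n − 1 = 11394 = 2^1 · 5697, so s = 1 and d = 5697.
x_0 = 9461^5697 mod 11395 = 9891.
x_0 ∉ {1, 11394} and s = 1, so 9461 is a Miller–Rabin witness and 11395 is composite.

yes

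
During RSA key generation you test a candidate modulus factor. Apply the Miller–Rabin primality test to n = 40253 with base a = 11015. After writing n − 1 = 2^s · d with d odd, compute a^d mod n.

n − 1 = 40252 = 2^2 · 10063, so s = 2 and d = 10063.
11015^10063 mod 40253 = 1.

1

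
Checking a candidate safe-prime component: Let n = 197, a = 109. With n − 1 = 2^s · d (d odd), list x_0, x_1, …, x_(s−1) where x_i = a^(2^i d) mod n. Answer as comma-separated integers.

196, 1

n − 1 = 196 = 2^2 · 49, so s = 2 and d = 49.
x_0 = 109^49 mod 197 = 196.
x_1 = 196^2 mod 197 = 1.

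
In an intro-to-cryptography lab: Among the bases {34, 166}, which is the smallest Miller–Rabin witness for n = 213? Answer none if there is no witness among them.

n − 1 = 212 = 2^2 · 53, so s = 2 and d = 53.
Base 34: x_0 = 34^53 mod 213 = 97. x_0 is neither 1 nor 212, so continue squaring. x_1 = 97^2 mod 213 = 37. Reached i = s−1 = 1 without hitting −1: 34 is a Miller–Rabin witness and 213 is composite.
Base 166: x_0 = 166^53 mod 213 = 109. x_0 is neither 1 nor 212, so continue squaring. x_1 = 109^2 mod 213 = 166. Reached i = s−1 = 1 without hitting −1: 166 is a Miller–Rabin witness and 213 is composite.
The smallest witness among the given bases is 34.

34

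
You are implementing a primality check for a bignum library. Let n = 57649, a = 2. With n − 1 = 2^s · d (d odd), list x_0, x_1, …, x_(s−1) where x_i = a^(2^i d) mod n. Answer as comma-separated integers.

1, 1, 1, 1

n − 1 = 57648 = 2^4 · 3603, so s = 4 and d = 3603.
x_0 = 2^3603 mod 57649 = 1.
x_1 = 1^2 mod 57649 = 1.
x_2 = 1^2 mod 57649 = 1.
x_3 = 1^2 mod 57649 = 1.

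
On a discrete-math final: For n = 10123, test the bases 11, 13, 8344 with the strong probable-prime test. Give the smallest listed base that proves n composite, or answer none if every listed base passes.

n − 1 = 10122 = 2^1 · 5061, so s = 1 and d = 5061.
Base 11: x_0 = 11^5061 mod 10123 = 4598. x_0 ∉ {1, 10122} and s = 1, so 11 is a Miller–Rabin witness and 10123 is composite.
Base 13: x_0 = 13^5061 mod 10123 = 10011. x_0 ∉ {1, 10122} and s = 1, so 13 is a Miller–Rabin witness and 10123 is composite.
Base 8344: x_0 = 8344^5061 mod 10123 = 8927. x_0 ∉ {1, 10122} and s = 1, so 8344 is a Miller–Rabin witness and 10123 is composite.
The smallest witness among the given bases is 11.

11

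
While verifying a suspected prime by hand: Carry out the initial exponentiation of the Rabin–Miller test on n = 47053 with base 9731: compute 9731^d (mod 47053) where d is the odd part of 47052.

n − 1 = 47052 = 2^2 · 11763, so s = 2 and d = 11763.
9731^11763 mod 47053 = 23854.

23854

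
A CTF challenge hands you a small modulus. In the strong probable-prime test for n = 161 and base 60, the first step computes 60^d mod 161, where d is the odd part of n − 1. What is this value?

n − 1 = 160 = 2^5 · 5, so s = 5 and d = 5.
60^5 mod 161 = 107.

107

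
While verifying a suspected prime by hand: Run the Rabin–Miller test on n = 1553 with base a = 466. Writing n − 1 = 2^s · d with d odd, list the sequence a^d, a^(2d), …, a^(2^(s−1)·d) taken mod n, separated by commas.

99, 483, 339, 1552

n − 1 = 1552 = 2^4 · 97, so s = 4 and d = 97.
x_0 = 466^97 mod 1553 = 99.
x_1 = 99^2 mod 1553 = 483.
x_2 = 483^2 mod 1553 = 339.
x_3 = 339^2 mod 1553 = 1552.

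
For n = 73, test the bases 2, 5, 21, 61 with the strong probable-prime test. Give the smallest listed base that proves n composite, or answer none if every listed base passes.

none

n − 1 = 72 = 2^3 · 9, so s = 3 and d = 9.
Base 2: x_0 = 2^9 mod 73 = 1. x_0 = 1, so 2 is not a witness.
Base 5: x_0 = 5^9 mod 73 = 10. x_0 is neither 1 nor 72, so continue squaring. x_1 = 10^2 mod 73 = 27. x_2 = 27^2 mod 73 = 72. x_2 ≡ −1, so 5 is not a witness.
Base 21: x_0 = 21^9 mod 73 = 22. x_0 is neither 1 nor 72, so continue squaring. x_1 = 22^2 mod 73 = 46. x_2 = 46^2 mod 73 = 72. x_2 ≡ −1, so 21 is not a witness.
Base 61: x_0 = 61^9 mod 73 = 27. x_0 is neither 1 nor 72, so continue squaring. x_1 = 27^2 mod 73 = 72. x_1 ≡ −1, so 61 is not a witness.
No listed base is a witness for 73.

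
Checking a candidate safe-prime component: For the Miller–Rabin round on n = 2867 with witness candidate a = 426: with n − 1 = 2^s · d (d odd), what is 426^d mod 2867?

n − 1 = 2866 = 2^1 · 1433, so s = 1 and d = 1433.
By repeated squaring, 426^1433 ≡ 1341 (mod 2867).

1341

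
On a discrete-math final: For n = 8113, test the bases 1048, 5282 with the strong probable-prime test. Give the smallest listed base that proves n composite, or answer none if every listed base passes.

n − 1 = 8112 = 2^4 · 507, so s = 4 and d = 507.
Base 1048: x_0 = 1048^507 mod 8113 = 6943. x_0 is neither 1 nor 8112, so continue squaring. x_1 = 6943^2 mod 8113 = 5916. x_2 = 5916^2 mod 8113 = 7687. x_3 = 7687^2 mod 8113 = 2990. Reached i = s−1 = 3 without hitting −1: 1048 is a Miller–Rabin witness and 8113 is composite.
Base 5282: x_0 = 5282^507 mod 8113 = 3382. x_0 is neither 1 nor 8112, so continue squaring. x_1 = 3382^2 mod 8113 = 6707. x_2 = 6707^2 mod 8113 = 5377. x_3 = 5377^2 mod 8113 = 5510. Reached i = s−1 = 3 without hitting −1: 5282 is a Miller–Rabin witness and 8113 is composite.
The smallest witness among the given bases is 1048.

1048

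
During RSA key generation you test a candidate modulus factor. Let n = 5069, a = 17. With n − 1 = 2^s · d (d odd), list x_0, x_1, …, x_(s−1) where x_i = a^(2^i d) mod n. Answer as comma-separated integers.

3160, 4739

n − 1 = 5068 = 2^2 · 1267, so s = 2 and d = 1267.
x_0 = 17^1267 mod 5069 = 3160.
x_1 = 3160^2 mod 5069 = 4739.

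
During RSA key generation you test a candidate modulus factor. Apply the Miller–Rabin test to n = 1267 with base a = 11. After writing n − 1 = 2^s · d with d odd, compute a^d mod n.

64

n − 1 = 1266 = 2^1 · 633, so s = 1 and d = 633.
11^633 mod 1267 = 64.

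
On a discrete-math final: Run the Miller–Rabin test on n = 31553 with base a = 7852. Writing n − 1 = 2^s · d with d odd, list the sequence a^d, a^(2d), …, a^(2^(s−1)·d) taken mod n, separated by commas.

11205, 2638, 17384, 20375, 29357, 26360

n − 1 = 31552 = 2^6 · 493, so s = 6 and d = 493.
x_0 = 7852^493 mod 31553 = 11205.
x_1 = 11205^2 mod 31553 = 2638.
x_2 = 2638^2 mod 31553 = 17384.
x_3 = 17384^2 mod 31553 = 20375.
x_4 = 20375^2 mod 31553 = 29357.
x_5 = 29357^2 mod 31553 = 26360.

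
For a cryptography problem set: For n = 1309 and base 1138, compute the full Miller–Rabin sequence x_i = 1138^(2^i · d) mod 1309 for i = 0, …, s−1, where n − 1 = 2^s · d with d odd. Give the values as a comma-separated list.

883, 834

n − 1 = 1308 = 2^2 · 327, so s = 2 and d = 327.
x_0 = 1138^327 mod 1309 = 883.
x_1 = 883^2 mod 1309 = 834.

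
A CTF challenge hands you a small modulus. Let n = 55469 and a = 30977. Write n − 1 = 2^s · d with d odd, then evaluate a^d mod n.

1

n − 1 = 55468 = 2^2 · 13867, so s = 2 and d = 13867.
Repeated squaring mod 55469: 30977^1 ≡ 30977, 30977^2 ≡ 16298, 30977^4 ≡ 39232, 30977^8 ≡ 51481, 30977^16 ≡ 40010, 30977^32 ≡ 20229, 30977^64 ≡ 17628, 30977^128 ≡ 9046, 30977^256 ≡ 13341, 30977^512 ≡ 37729, 30977^1024 ≡ 31963, 30977^2048 ≡ 5327, 30977^4096 ≡ 32270, 30977^8192 ≡ 33363.
13867 = 8192 + 4096 + 1024 + 512 + 32 + 8 + 2 + 1, so 30977^13867 ≡ 33363·32270·31963·37729·20229·51481·16298·30977 ≡ 1 (mod 55469).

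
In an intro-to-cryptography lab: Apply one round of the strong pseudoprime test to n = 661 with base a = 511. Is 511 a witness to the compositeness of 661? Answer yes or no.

n − 1 = 660 = 2^2 · 165, so s = 2 and d = 165.
x_0 = 511^165 mod 661 = 555.
x_0 is neither 1 nor 660, so continue squaring.
x_1 = 555^2 mod 661 = 660.
x_1 ≡ −1, so 511 is not a witness.

no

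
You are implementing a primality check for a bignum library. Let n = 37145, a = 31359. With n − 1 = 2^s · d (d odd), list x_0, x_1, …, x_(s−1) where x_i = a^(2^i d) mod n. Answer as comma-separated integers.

34464, 18776, 32126

n − 1 = 37144 = 2^3 · 4643, so s = 3 and d = 4643.
x_0 = 31359^4643 mod 37145 = 34464.
x_1 = 34464^2 mod 37145 = 18776.
x_2 = 18776^2 mod 37145 = 32126.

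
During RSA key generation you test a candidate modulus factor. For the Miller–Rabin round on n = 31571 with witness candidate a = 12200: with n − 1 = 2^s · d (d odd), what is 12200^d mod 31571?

7952

n − 1 = 31570 = 2^1 · 15785, so s = 1 and d = 15785.
12200^15785 mod 31571 = 7952.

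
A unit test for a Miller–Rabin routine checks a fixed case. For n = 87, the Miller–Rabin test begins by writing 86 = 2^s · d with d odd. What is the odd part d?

43

Halving: 86 → 43; 43 is odd.
So 86 = 2^1 · 43.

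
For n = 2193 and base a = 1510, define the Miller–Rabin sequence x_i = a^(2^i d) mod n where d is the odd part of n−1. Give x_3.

883

n − 1 = 2192 = 2^4 · 137, so s = 4 and d = 137.
x_0 = 1510^137 mod 2193 = 292.
x_1 = 292^2 mod 2193 = 1930.
x_2 = 1930^2 mod 2193 = 1186.
x_3 = 1186^2 mod 2193 = 883.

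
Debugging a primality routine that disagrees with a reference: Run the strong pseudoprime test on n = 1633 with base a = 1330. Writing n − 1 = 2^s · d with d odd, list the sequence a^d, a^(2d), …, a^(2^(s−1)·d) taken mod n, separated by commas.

n − 1 = 1632 = 2^5 · 51, so s = 5 and d = 51.
x_0 = 1330^51 mod 1633 = 1096.
x_1 = 1096^2 mod 1633 = 961.
x_2 = 961^2 mod 1633 = 876.
x_3 = 876^2 mod 1633 = 1499.
x_4 = 1499^2 mod 1633 = 1626.

1096, 961, 876, 1499, 1626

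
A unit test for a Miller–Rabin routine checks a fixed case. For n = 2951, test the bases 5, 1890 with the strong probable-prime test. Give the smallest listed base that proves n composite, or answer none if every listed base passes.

5

n − 1 = 2950 = 2^1 · 1475, so s = 1 and d = 1475.
Base 5: x_0 = 5^1475 mod 2951 = 1854. x_0 ∉ {1, 2950} and s = 1, so 5 is a Miller–Rabin witness and 2951 is composite.
Base 1890: x_0 = 1890^1475 mod 2951 = 1295. x_0 ∉ {1, 2950} and s = 1, so 1890 is a Miller–Rabin witness and 2951 is composite.
The smallest witness among the given bases is 5.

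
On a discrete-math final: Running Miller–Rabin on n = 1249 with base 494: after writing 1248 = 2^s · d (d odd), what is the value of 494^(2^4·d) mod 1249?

n − 1 = 1248 = 2^5 · 39, so s = 5 and d = 39.
Repeated squaring mod 1249: 494^1 ≡ 494, 494^2 ≡ 481, 494^4 ≡ 296, 494^8 ≡ 186, 494^16 ≡ 873, 494^32 ≡ 239.
39 = 32 + 4 + 2 + 1, so 494^39 ≡ 239·296·481·494 ≡ 894 (mod 1249).
x_0 = 894.
x_1 = 894^2 mod 1249 = 1125.
x_2 = 1125^2 mod 1249 = 388.
x_3 = 388^2 mod 1249 = 664.
x_4 = 664^2 mod 1249 = 1248.

1248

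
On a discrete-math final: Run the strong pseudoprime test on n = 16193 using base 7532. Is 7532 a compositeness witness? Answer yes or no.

no

n − 1 = 16192 = 2^6 · 253, so s = 6 and d = 253.
Repeated squaring mod 16193: 7532^1 ≡ 7532, 7532^2 ≡ 6945, 7532^4 ≡ 10271, 7532^8 ≡ 12239, 7532^16 ≡ 7871, 7532^32 ≡ 14416, 7532^64 ≡ 94, 7532^128 ≡ 8836.
253 = 128 + 64 + 32 + 16 + 8 + 4 + 1, so 7532^253 ≡ 8836·94·14416·7871·12239·10271·7532 ≡ 7139 (mod 16193).
x_0 = 7532^253 mod 16193 = 7139.
x_0 is neither 1 nor 16192, so continue squaring.
x_1 = 7139^2 mod 16193 = 5950.
x_2 = 5950^2 mod 16193 = 4602.
x_3 = 4602^2 mod 16193 = 14153.
x_4 = 14153^2 mod 16193 = 16192.
x_4 ≡ −1, so 7532 is not a witness.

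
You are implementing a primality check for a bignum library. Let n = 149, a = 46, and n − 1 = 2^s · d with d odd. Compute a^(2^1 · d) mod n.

n − 1 = 148 = 2^2 · 37, so s = 2 and d = 37.
x_0 = 46^37 mod 149 = 1.
x_1 = 1^2 mod 149 = 1.

1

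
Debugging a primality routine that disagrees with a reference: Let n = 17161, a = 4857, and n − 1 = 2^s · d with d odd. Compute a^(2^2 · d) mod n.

n − 1 = 17160 = 2^3 · 2145, so s = 3 and d = 2145.
x_0 = 4857^2145 mod 17161 = 8383.
x_1 = 8383^2 mod 17161 = 394.
x_2 = 394^2 mod 17161 = 787.

787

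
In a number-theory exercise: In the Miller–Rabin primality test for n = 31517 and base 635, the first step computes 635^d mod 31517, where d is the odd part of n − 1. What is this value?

28710

n − 1 = 31516 = 2^2 · 7879, so s = 2 and d = 7879.
635^7879 mod 31517 = 28710.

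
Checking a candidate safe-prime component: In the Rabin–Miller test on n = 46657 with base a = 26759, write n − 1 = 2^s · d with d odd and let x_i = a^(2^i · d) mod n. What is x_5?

1

n − 1 = 46656 = 2^6 · 729, so s = 6 and d = 729.
x_0 = 26759^729 mod 46657 = 34416.
x_1 = 34416^2 mod 46657 = 26454.
x_2 = 26454^2 mod 46657 = 5773.
x_3 = 5773^2 mod 46657 = 14431.
x_4 = 14431^2 mod 46657 = 23570.
x_5 = 23570^2 mod 46657 = 1.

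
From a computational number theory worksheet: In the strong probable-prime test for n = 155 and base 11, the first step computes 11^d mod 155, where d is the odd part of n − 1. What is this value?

96

n − 1 = 154 = 2^1 · 77, so s = 1 and d = 77.
By repeated squaring, 11^77 ≡ 96 (mod 155).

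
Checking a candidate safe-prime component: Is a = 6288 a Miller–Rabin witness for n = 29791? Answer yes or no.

n − 1 = 29790 = 2^1 · 14895, so s = 1 and d = 14895.
x_0 = 6288^14895 mod 29791 = 29790.
x_0 = 29790 ≡ −1, so 6288 is not a witness.

no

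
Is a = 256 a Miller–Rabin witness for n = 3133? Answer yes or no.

n − 1 = 3132 = 2^2 · 783, so s = 2 and d = 783.
Repeated squaring mod 3133: 256^1 ≡ 256, 256^2 ≡ 2876, 256^4 ≡ 256, 256^8 ≡ 2876, 256^16 ≡ 256, 256^32 ≡ 2876, 256^64 ≡ 256, 256^128 ≡ 2876, 256^256 ≡ 256, 256^512 ≡ 2876.
783 = 512 + 256 + 8 + 4 + 2 + 1, so 256^783 ≡ 2876·256·2876·256·2876·256 ≡ 1 (mod 3133).
x_0 = 256^783 mod 3133 = 1.
x_0 = 1, so 256 is not a witness.

no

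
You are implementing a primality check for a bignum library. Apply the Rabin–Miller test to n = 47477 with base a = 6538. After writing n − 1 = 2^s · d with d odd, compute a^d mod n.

44379

n − 1 = 47476 = 2^2 · 11869, so s = 2 and d = 11869.
6538^11869 mod 47477 = 44379.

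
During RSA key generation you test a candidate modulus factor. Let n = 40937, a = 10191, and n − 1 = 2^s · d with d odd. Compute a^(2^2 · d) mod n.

2198

n − 1 = 40936 = 2^3 · 5117, so s = 3 and d = 5117.
x_0 = 10191^5117 mod 40937 = 16366.
x_1 = 16366^2 mod 40937 = 36102.
x_2 = 36102^2 mod 40937 = 2198.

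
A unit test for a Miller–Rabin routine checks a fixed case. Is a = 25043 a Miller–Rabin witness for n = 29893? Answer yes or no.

n − 1 = 29892 = 2^2 · 7473, so s = 2 and d = 7473.
x_0 = 25043^7473 mod 29893 = 5502.
x_0 is neither 1 nor 29892, so continue squaring.
x_1 = 5502^2 mod 29893 = 20288.
Reached i = s−1 = 1 without hitting −1: 25043 is a Miller–Rabin witness and 29893 is composite.

yes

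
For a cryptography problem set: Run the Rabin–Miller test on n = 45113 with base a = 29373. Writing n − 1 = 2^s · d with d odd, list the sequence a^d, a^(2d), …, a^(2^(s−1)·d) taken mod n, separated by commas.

7573, 11706, 22255

n − 1 = 45112 = 2^3 · 5639, so s = 3 and d = 5639.
x_0 = 29373^5639 mod 45113 = 7573.
x_1 = 7573^2 mod 45113 = 11706.
x_2 = 11706^2 mod 45113 = 22255.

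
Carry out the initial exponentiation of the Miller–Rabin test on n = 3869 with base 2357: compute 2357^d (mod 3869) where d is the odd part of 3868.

640

n − 1 = 3868 = 2^2 · 967, so s = 2 and d = 967.
Repeated squaring mod 3869: 2357^1 ≡ 2357, 2357^2 ≡ 3434, 2357^4 ≡ 3513, 2357^8 ≡ 2928, 2357^16 ≡ 3349, 2357^32 ≡ 3439, 2357^64 ≡ 3057, 2357^128 ≡ 1614, 2357^256 ≡ 1159, 2357^512 ≡ 738.
967 = 512 + 256 + 128 + 64 + 4 + 2 + 1, so 2357^967 ≡ 738·1159·1614·3057·3513·3434·2357 ≡ 640 (mod 3869).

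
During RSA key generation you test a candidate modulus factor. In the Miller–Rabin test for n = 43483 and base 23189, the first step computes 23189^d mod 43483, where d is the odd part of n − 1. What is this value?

n − 1 = 43482 = 2^1 · 21741, so s = 1 and d = 21741.
23189^21741 mod 43483 = 20681.

20681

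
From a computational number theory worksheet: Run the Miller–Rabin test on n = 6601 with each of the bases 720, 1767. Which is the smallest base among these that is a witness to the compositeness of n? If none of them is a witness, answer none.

n − 1 = 6600 = 2^3 · 825, so s = 3 and d = 825.
Base 720: x_0 = 720^825 mod 6601 = 6600. x_0 = 6600 ≡ −1, so 720 is not a witness.
Base 1767: x_0 = 1767^825 mod 6601 = 6600. x_0 = 6600 ≡ −1, so 1767 is not a witness.
No listed base is a witness for 6601.

none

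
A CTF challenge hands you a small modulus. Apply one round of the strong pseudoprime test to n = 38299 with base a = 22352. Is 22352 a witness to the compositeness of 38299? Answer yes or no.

n − 1 = 38298 = 2^1 · 19149, so s = 1 and d = 19149.
x_0 = 22352^19149 mod 38299 = 38298.
x_0 = 38298 ≡ −1, so 22352 is not a witness.

no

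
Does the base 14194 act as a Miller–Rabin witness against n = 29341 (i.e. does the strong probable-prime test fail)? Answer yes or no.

n − 1 = 29340 = 2^2 · 7335, so s = 2 and d = 7335.
By repeated squaring, 14194^7335 ≡ 6284 (mod 29341).
x_0 = 14194^7335 mod 29341 = 6284.
x_0 is neither 1 nor 29340, so continue squaring.
x_1 = 6284^2 mod 29341 = 25011.
Reached i = s−1 = 1 without hitting −1: 14194 is a Miller–Rabin witness and 29341 is composite.

yes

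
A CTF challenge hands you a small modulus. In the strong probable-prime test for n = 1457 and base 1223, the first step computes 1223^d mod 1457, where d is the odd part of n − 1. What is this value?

1223

n − 1 = 1456 = 2^4 · 91, so s = 4 and d = 91.
1223^91 mod 1457 = 1223.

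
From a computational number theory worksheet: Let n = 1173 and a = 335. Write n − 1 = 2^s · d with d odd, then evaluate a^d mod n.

377

n − 1 = 1172 = 2^2 · 293, so s = 2 and d = 293.
335^293 mod 1173 = 377.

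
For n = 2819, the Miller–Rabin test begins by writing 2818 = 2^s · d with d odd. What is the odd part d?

1409

Halving: 2818 → 1409; 1409 is odd.
So 2818 = 2^1 · 1409.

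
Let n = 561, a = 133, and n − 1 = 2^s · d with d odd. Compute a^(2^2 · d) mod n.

463

n − 1 = 560 = 2^4 · 35, so s = 4 and d = 35.
By repeated squaring, 133^35 ≡ 364 (mod 561).
x_0 = 364.
x_1 = 364^2 mod 561 = 100.
x_2 = 100^2 mod 561 = 463.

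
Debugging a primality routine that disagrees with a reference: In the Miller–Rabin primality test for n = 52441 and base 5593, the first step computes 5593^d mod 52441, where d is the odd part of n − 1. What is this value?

42364

n − 1 = 52440 = 2^3 · 6555, so s = 3 and d = 6555.
5593^6555 mod 52441 = 42364.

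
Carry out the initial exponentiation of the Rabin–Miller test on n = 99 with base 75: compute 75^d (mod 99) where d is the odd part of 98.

n − 1 = 98 = 2^1 · 49, so s = 1 and d = 49.
75^49 mod 99 = 27.

27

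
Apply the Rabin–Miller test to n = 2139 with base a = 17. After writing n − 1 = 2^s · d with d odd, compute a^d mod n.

1574

n − 1 = 2138 = 2^1 · 1069, so s = 1 and d = 1069.
Repeated squaring mod 2139: 17^1 ≡ 17, 17^2 ≡ 289, 17^4 ≡ 100, 17^8 ≡ 1444, 17^16 ≡ 1750, 17^32 ≡ 1591, 17^64 ≡ 844, 17^128 ≡ 49, 17^256 ≡ 262, 17^512 ≡ 196, 17^1024 ≡ 2053.
1069 = 1024 + 32 + 8 + 4 + 1, so 17^1069 ≡ 2053·1591·1444·100·17 ≡ 1574 (mod 2139).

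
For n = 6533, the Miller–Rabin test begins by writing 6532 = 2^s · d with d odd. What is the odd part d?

1633

Halving: 6532 → 3266 → 1633; 1633 is odd.
So 6532 = 2^2 · 1633.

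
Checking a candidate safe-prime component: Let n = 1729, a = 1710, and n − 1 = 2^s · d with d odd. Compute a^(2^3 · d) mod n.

n − 1 = 1728 = 2^6 · 27, so s = 6 and d = 27.
x_0 = 1710^27 mod 1729 = 57.
x_1 = 57^2 mod 1729 = 1520.
x_2 = 1520^2 mod 1729 = 456.
x_3 = 456^2 mod 1729 = 456.

456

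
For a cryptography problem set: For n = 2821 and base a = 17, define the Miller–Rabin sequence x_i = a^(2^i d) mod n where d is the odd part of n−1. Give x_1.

1

n − 1 = 2820 = 2^2 · 705, so s = 2 and d = 705.
Repeated squaring mod 2821: 17^1 ≡ 17, 17^2 ≡ 289, 17^4 ≡ 1712, 17^8 ≡ 2746, 17^16 ≡ 2804, 17^32 ≡ 289, 17^64 ≡ 1712, 17^128 ≡ 2746, 17^256 ≡ 2804, 17^512 ≡ 289.
705 = 512 + 128 + 64 + 1, so 17^705 ≡ 289·2746·1712·17 ≡ 2820 (mod 2821).
x_0 = 2820.
x_1 = 2820^2 mod 2821 = 1.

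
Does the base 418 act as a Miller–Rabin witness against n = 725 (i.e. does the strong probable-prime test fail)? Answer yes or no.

no

n − 1 = 724 = 2^2 · 181, so s = 2 and d = 181.
x_0 = 418^181 mod 725 = 418.
x_0 is neither 1 nor 724, so continue squaring.
x_1 = 418^2 mod 725 = 724.
x_1 ≡ −1, so 418 is not a witness.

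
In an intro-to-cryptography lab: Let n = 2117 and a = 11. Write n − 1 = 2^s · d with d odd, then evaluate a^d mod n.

n − 1 = 2116 = 2^2 · 529, so s = 2 and d = 529.
Repeated squaring mod 2117: 11^1 ≡ 11, 11^2 ≡ 121, 11^4 ≡ 1939, 11^8 ≡ 2046, 11^16 ≡ 807, 11^32 ≡ 1330, 11^64 ≡ 1205, 11^128 ≡ 1880, 11^256 ≡ 1127, 11^512 ≡ 2046.
529 = 512 + 16 + 1, so 11^529 ≡ 2046·807·11 ≡ 599 (mod 2117).

599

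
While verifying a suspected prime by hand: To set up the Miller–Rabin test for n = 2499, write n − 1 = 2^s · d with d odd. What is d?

Halving: 2498 → 1249; 1249 is odd.
So 2498 = 2^1 · 1249.

1249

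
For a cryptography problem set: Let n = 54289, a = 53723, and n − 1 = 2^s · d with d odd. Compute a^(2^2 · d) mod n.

5360

n − 1 = 54288 = 2^4 · 3393, so s = 4 and d = 3393.
x_0 = 53723^3393 mod 54289 = 51116.
x_1 = 51116^2 mod 54289 = 24464.
x_2 = 24464^2 mod 54289 = 5360.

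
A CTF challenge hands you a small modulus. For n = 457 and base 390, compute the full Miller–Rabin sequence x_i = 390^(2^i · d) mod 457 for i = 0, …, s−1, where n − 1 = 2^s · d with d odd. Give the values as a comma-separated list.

n − 1 = 456 = 2^3 · 57, so s = 3 and d = 57.
x_0 = 390^57 mod 457 = 109.
x_1 = 109^2 mod 457 = 456.
x_2 = 456^2 mod 457 = 1.

109, 456, 1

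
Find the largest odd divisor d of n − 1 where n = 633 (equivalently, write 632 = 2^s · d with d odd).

Halving: 632 → 316 → 158 → 79; 79 is odd.
So 632 = 2^3 · 79.

79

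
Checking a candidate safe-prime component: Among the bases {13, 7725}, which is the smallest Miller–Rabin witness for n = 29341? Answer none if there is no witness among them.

13

n − 1 = 29340 = 2^2 · 7335, so s = 2 and d = 7335.
Base 13: x_0 = 13^7335 mod 29341 = 8541. x_0 is neither 1 nor 29340, so continue squaring. x_1 = 8541^2 mod 29341 = 6955. Reached i = s−1 = 1 without hitting −1: 13 is a Miller–Rabin witness and 29341 is composite.
Base 7725: x_0 = 7725^7335 mod 29341 = 2744. x_0 is neither 1 nor 29340, so continue squaring. x_1 = 2744^2 mod 29341 = 18240. Reached i = s−1 = 1 without hitting −1: 7725 is a Miller–Rabin witness and 29341 is composite.
The smallest witness among the given bases is 13.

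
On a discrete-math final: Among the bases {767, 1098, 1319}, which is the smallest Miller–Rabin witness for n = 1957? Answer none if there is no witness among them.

n − 1 = 1956 = 2^2 · 489, so s = 2 and d = 489.
Base 767: x_0 = 767^489 mod 1957 = 1. x_0 = 1, so 767 is not a witness.
Base 1098: x_0 = 1098^489 mod 1957 = 1456. x_0 is neither 1 nor 1956, so continue squaring. x_1 = 1456^2 mod 1957 = 505. Reached i = s−1 = 1 without hitting −1: 1098 is a Miller–Rabin witness and 1957 is composite.
Base 1319: x_0 = 1319^489 mod 1957 = 1006. x_0 is neither 1 nor 1956, so continue squaring. x_1 = 1006^2 mod 1957 = 267. Reached i = s−1 = 1 without hitting −1: 1319 is a Miller–Rabin witness and 1957 is composite.
The smallest witness among the given bases is 1098.

1098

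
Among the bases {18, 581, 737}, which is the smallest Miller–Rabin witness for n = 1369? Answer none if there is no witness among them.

n − 1 = 1368 = 2^3 · 171, so s = 3 and d = 171.
Base 18: x_0 = 18^171 mod 1369 = 117. x_0 is neither 1 nor 1368, so continue squaring. x_1 = 117^2 mod 1369 = 1368. x_1 ≡ −1, so 18 is not a witness.
Base 581: x_0 = 581^171 mod 1369 = 1. x_0 = 1, so 581 is not a witness.
Base 737: x_0 = 737^171 mod 1369 = 1. x_0 = 1, so 737 is not a witness.
No listed base is a witness for 1369.

none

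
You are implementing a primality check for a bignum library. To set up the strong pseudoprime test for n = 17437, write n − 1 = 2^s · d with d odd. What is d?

Halving: 17436 → 8718 → 4359; 4359 is odd.
So 17436 = 2^2 · 4359.

4359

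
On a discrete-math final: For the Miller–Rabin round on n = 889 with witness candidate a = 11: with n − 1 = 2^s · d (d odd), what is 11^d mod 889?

n − 1 = 888 = 2^3 · 111, so s = 3 and d = 111.
11^111 mod 889 = 722.

722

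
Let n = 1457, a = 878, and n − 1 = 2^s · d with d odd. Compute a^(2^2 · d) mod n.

n − 1 = 1456 = 2^4 · 91, so s = 4 and d = 91.
x_0 = 878^91 mod 1457 = 72.
x_1 = 72^2 mod 1457 = 813.
x_2 = 813^2 mod 1457 = 948.

948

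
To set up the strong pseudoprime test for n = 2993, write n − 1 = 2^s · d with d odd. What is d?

Halving: 2992 → 1496 → 748 → 374 → 187; 187 is odd.
So 2992 = 2^4 · 187.

187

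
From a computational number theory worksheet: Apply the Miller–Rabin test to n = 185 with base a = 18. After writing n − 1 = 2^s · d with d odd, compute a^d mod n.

22

n − 1 = 184 = 2^3 · 23, so s = 3 and d = 23.
By repeated squaring, 18^23 ≡ 22 (mod 185).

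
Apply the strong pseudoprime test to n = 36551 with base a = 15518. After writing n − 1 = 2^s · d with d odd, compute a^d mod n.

36550

n − 1 = 36550 = 2^1 · 18275, so s = 1 and d = 18275.
Repeated squaring mod 36551: 15518^1 ≡ 15518, 15518^2 ≡ 10336, 15518^4 ≡ 30874, 15518^8 ≡ 26898, 15518^16 ≡ 11910, 15518^32 ≡ 30220, 15518^64 ≡ 21665, 15518^128 ≡ 20834, 15518^256 ≡ 12431, 15518^512 ≡ 28684, 15518^1024 ≡ 8846, 15518^2048 ≡ 32576, 15518^4096 ≡ 10593, 15518^8192 ≡ 79, 15518^16384 ≡ 6241.
18275 = 16384 + 1024 + 512 + 256 + 64 + 32 + 2 + 1, so 15518^18275 ≡ 6241·8846·28684·12431·21665·30220·10336·15518 ≡ 36550 (mod 36551).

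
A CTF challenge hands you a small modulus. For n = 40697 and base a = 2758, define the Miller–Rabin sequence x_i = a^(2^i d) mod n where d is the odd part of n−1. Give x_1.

40696

n − 1 = 40696 = 2^3 · 5087, so s = 3 and d = 5087.
Repeated squaring mod 40697: 2758^1 ≡ 2758, 2758^2 ≡ 36922, 2758^4 ≡ 6675, 2758^8 ≡ 33107, 2758^16 ≡ 21845, 2758^32 ≡ 31700, 2758^64 ≡ 40373, 2758^128 ≡ 23582, 2758^256 ≡ 26916, 2758^512 ≡ 23759, 2758^1024 ≡ 22691, 2758^2048 ≡ 23734, 2758^4096 ≡ 15579.
5087 = 4096 + 512 + 256 + 128 + 64 + 16 + 8 + 4 + 2 + 1, so 2758^5087 ≡ 15579·23759·26916·23582·40373·21845·33107·6675·36922·2758 ≡ 34414 (mod 40697).
x_0 = 34414.
x_1 = 34414^2 mod 40697 = 40696.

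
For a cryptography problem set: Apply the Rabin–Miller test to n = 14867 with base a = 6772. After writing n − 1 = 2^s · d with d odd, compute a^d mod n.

1

n − 1 = 14866 = 2^1 · 7433, so s = 1 and d = 7433.
6772^7433 mod 14867 = 1.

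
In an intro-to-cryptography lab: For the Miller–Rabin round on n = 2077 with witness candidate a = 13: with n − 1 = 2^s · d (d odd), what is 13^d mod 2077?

n − 1 = 2076 = 2^2 · 519, so s = 2 and d = 519.
13^519 mod 2077 = 246.

246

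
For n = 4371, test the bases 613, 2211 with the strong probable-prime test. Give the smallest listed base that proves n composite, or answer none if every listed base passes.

n − 1 = 4370 = 2^1 · 2185, so s = 1 and d = 2185.
Base 613: x_0 = 613^2185 mod 4371 = 3385. x_0 ∉ {1, 4370} and s = 1, so 613 is a Miller–Rabin witness and 4371 is composite.
Base 2211: x_0 = 2211^2185 mod 4371 = 3291. x_0 ∉ {1, 4370} and s = 1, so 2211 is a Miller–Rabin witness and 4371 is composite.
The smallest witness among the given bases is 613.

613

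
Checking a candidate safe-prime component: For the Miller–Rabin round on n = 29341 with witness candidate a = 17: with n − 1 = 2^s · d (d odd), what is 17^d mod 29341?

23230

n − 1 = 29340 = 2^2 · 7335, so s = 2 and d = 7335.
17^7335 mod 29341 = 23230.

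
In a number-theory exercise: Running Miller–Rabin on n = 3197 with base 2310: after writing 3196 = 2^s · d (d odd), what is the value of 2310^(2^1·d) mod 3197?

1415

n − 1 = 3196 = 2^2 · 799, so s = 2 and d = 799.
Repeated squaring mod 3197: 2310^1 ≡ 2310, 2310^2 ≡ 307, 2310^4 ≡ 1536, 2310^8 ≡ 3107, 2310^16 ≡ 1706, 2310^32 ≡ 1166, 2310^64 ≡ 831, 2310^128 ≡ 9, 2310^256 ≡ 81, 2310^512 ≡ 167.
799 = 512 + 256 + 16 + 8 + 4 + 2 + 1, so 2310^799 ≡ 167·81·1706·3107·1536·307·2310 ≡ 1256 (mod 3197).
x_0 = 1256.
x_1 = 1256^2 mod 3197 = 1415.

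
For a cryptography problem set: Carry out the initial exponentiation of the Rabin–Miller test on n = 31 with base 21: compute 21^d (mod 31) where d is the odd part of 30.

n − 1 = 30 = 2^1 · 15, so s = 1 and d = 15.
21^15 mod 31 = 30.

30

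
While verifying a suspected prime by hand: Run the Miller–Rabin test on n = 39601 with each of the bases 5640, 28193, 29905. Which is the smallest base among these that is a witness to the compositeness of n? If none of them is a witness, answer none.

5640

n − 1 = 39600 = 2^4 · 2475, so s = 4 and d = 2475.
Base 5640: x_0 = 5640^2475 mod 39601 = 4576. x_0 is neither 1 nor 39600, so continue squaring. x_1 = 4576^2 mod 39601 = 30448. x_2 = 30448^2 mod 39601 = 21294. x_3 = 21294^2 mod 39601 = 2986. Reached i = s−1 = 3 without hitting −1: 5640 is a Miller–Rabin witness and 39601 is composite.
Base 28193: x_0 = 28193^2475 mod 39601 = 5372. x_0 is neither 1 nor 39600, so continue squaring. x_1 = 5372^2 mod 39601 = 28856. x_2 = 28856^2 mod 39601 = 18110. x_3 = 18110^2 mod 39601 = 36219. Reached i = s−1 = 3 without hitting −1: 28193 is a Miller–Rabin witness and 39601 is composite.
Base 29905: x_0 = 29905^2475 mod 39601 = 13531. x_0 is neither 1 nor 39600, so continue squaring. x_1 = 13531^2 mod 39601 = 12538. x_2 = 12538^2 mod 39601 = 25075. x_3 = 25075^2 mod 39601 = 10548. Reached i = s−1 = 3 without hitting −1: 29905 is a Miller–Rabin witness and 39601 is composite.
The smallest witness among the given bases is 5640.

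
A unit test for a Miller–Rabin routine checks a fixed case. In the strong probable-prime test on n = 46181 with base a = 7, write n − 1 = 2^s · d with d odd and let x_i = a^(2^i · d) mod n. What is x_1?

n − 1 = 46180 = 2^2 · 11545, so s = 2 and d = 11545.
By repeated squaring, 7^11545 ≡ 1 (mod 46181).
x_0 = 1.
x_1 = 1^2 mod 46181 = 1.

1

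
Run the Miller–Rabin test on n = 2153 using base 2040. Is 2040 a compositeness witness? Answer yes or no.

no

n − 1 = 2152 = 2^3 · 269, so s = 3 and d = 269.
x_0 = 2040^269 mod 2153 = 246.
x_0 is neither 1 nor 2152, so continue squaring.
x_1 = 246^2 mod 2153 = 232.
x_2 = 232^2 mod 2153 = 2152.
x_2 ≡ −1, so 2040 is not a witness.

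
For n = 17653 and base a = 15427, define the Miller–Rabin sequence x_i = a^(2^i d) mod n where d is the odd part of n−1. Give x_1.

n − 1 = 17652 = 2^2 · 4413, so s = 2 and d = 4413.
x_0 = 15427^4413 mod 17653 = 608.
x_1 = 608^2 mod 17653 = 16604.

16604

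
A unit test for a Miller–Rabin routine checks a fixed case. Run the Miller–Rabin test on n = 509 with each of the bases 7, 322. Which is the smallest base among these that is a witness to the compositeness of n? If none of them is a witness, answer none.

n − 1 = 508 = 2^2 · 127, so s = 2 and d = 127.
Base 7: x_0 = 7^127 mod 509 = 208. x_0 is neither 1 nor 508, so continue squaring. x_1 = 208^2 mod 509 = 508. x_1 ≡ −1, so 7 is not a witness.
Base 322: x_0 = 322^127 mod 509 = 1. x_0 = 1, so 322 is not a witness.
No listed base is a witness for 509.

none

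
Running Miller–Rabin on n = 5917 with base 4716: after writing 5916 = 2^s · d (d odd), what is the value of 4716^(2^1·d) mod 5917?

n − 1 = 5916 = 2^2 · 1479, so s = 2 and d = 1479.
x_0 = 4716^1479 mod 5917 = 2664.
x_1 = 2664^2 mod 5917 = 2413.

2413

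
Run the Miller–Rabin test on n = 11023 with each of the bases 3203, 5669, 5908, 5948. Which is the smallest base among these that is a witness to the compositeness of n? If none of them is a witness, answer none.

5669

n − 1 = 11022 = 2^1 · 5511, so s = 1 and d = 5511.
Base 3203: x_0 = 3203^5511 mod 11023 = 1. x_0 = 1, so 3203 is not a witness.
Base 5669: x_0 = 5669^5511 mod 11023 = 4231. x_0 ∉ {1, 11022} and s = 1, so 5669 is a Miller–Rabin witness and 11023 is composite.
Base 5908: x_0 = 5908^5511 mod 11023 = 9834. x_0 ∉ {1, 11022} and s = 1, so 5908 is a Miller–Rabin witness and 11023 is composite.
Base 5948: x_0 = 5948^5511 mod 11023 = 10025. x_0 ∉ {1, 11022} and s = 1, so 5948 is a Miller–Rabin witness and 11023 is composite.
The smallest witness among the given bases is 5669.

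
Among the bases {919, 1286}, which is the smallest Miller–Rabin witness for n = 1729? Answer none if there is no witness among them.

none

n − 1 = 1728 = 2^6 · 27, so s = 6 and d = 27.
Base 919: x_0 = 919^27 mod 1729 = 1. x_0 = 1, so 919 is not a witness.
Base 1286: x_0 = 1286^27 mod 1729 = 1728. x_0 = 1728 ≡ −1, so 1286 is not a witness.
No listed base is a witness for 1729.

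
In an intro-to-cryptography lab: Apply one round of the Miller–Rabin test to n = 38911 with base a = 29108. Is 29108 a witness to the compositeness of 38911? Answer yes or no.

n − 1 = 38910 = 2^1 · 19455, so s = 1 and d = 19455.
Repeated squaring mod 38911: 29108^1 ≡ 29108, 29108^2 ≡ 27550, 29108^4 ≡ 4534, 29108^8 ≡ 12148, 29108^16 ≡ 23392, 29108^32 ≡ 19182, 29108^64 ≡ 6708, 29108^128 ≡ 16148, 29108^256 ≡ 15293, 29108^512 ≡ 20739, 29108^1024 ≡ 22838, 29108^2048 ≡ 11200, 29108^4096 ≡ 29847, 29108^8192 ≡ 14975, 29108^16384 ≡ 6532.
19455 = 16384 + 2048 + 512 + 256 + 128 + 64 + 32 + 16 + 8 + 4 + 2 + 1, so 29108^19455 ≡ 6532·11200·20739·15293·16148·6708·19182·23392·12148·4534·27550·29108 ≡ 36592 (mod 38911).
x_0 = 29108^19455 mod 38911 = 36592.
x_0 ∉ {1, 38910} and s = 1, so 29108 is a Miller–Rabin witness and 38911 is composite.

yes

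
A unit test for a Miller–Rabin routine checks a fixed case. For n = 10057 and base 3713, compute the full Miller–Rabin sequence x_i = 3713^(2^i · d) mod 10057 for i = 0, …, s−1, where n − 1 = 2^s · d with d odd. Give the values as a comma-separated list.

2264, 6683, 9409

n − 1 = 10056 = 2^3 · 1257, so s = 3 and d = 1257.
x_0 = 3713^1257 mod 10057 = 2264.
x_1 = 2264^2 mod 10057 = 6683.
x_2 = 6683^2 mod 10057 = 9409.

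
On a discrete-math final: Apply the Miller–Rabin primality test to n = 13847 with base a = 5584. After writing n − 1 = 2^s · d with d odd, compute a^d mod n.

n − 1 = 13846 = 2^1 · 6923, so s = 1 and d = 6923.
5584^6923 mod 13847 = 7206.

7206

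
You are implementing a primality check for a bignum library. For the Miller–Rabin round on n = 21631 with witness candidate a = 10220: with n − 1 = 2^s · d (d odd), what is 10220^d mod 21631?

n − 1 = 21630 = 2^1 · 10815, so s = 1 and d = 10815.
10220^10815 mod 21631 = 6112.

6112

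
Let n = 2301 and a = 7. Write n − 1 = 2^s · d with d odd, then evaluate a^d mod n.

n − 1 = 2300 = 2^2 · 575, so s = 2 and d = 575.
Repeated squaring mod 2301: 7^1 ≡ 7, 7^2 ≡ 49, 7^4 ≡ 100, 7^8 ≡ 796, 7^16 ≡ 841, 7^32 ≡ 874, 7^64 ≡ 2245, 7^128 ≡ 835, 7^256 ≡ 22, 7^512 ≡ 484.
575 = 512 + 32 + 16 + 8 + 4 + 2 + 1, so 7^575 ≡ 484·874·841·796·100·49·7 ≡ 730 (mod 2301).

730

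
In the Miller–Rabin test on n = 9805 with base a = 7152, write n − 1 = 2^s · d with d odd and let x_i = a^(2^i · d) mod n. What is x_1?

2369

n − 1 = 9804 = 2^2 · 2451, so s = 2 and d = 2451.
x_0 = 7152^2451 mod 9805 = 2848.
x_1 = 2848^2 mod 9805 = 2369.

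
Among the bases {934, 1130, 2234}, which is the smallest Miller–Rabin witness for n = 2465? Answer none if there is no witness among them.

1130

n − 1 = 2464 = 2^5 · 77, so s = 5 and d = 77.
Base 934: x_0 = 934^77 mod 2465 = 2464. x_0 = 2464 ≡ −1, so 934 is not a witness.
Base 1130: x_0 = 1130^77 mod 2465 = 1420. x_0 is neither 1 nor 2464, so continue squaring. x_1 = 1420^2 mod 2465 = 30. x_2 = 30^2 mod 2465 = 900. x_3 = 900^2 mod 2465 = 1480. x_4 = 1480^2 mod 2465 = 1480. Reached i = s−1 = 4 without hitting −1: 1130 is a Miller–Rabin witness and 2465 is composite.
Base 2234: x_0 = 2234^77 mod 2465 = 1944. x_0 is neither 1 nor 2464, so continue squaring. x_1 = 1944^2 mod 2465 = 291. x_2 = 291^2 mod 2465 = 871. x_3 = 871^2 mod 2465 = 1886. x_4 = 1886^2 mod 2465 = 1. x_4 = 1 but x_3 ≠ ±1, a nontrivial square root of 1 — 2234 is a witness and 2465 is composite.
The smallest witness among the given bases is 1130.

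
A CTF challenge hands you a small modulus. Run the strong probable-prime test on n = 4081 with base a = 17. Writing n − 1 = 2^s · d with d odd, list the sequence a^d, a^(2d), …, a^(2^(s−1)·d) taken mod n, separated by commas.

n − 1 = 4080 = 2^4 · 255, so s = 4 and d = 255.
x_0 = 17^255 mod 4081 = 3926.
x_1 = 3926^2 mod 4081 = 3620.
x_2 = 3620^2 mod 4081 = 309.
x_3 = 309^2 mod 4081 = 1618.

3926, 3620, 309, 1618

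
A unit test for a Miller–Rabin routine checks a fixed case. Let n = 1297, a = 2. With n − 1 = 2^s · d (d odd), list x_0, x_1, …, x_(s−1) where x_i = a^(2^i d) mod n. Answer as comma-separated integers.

1291, 36, 1296, 1

n − 1 = 1296 = 2^4 · 81, so s = 4 and d = 81.
x_0 = 2^81 mod 1297 = 1291.
x_1 = 1291^2 mod 1297 = 36.
x_2 = 36^2 mod 1297 = 1296.
x_3 = 1296^2 mod 1297 = 1.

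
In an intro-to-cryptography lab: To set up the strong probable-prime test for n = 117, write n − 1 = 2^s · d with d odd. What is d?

Halving: 116 → 58 → 29; 29 is odd.
So 116 = 2^2 · 29.

29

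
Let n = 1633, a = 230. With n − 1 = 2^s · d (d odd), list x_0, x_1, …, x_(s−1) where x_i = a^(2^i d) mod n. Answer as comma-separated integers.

230, 644, 1587, 483, 1403

n − 1 = 1632 = 2^5 · 51, so s = 5 and d = 51.
x_0 = 230^51 mod 1633 = 230.
x_1 = 230^2 mod 1633 = 644.
x_2 = 644^2 mod 1633 = 1587.
x_3 = 1587^2 mod 1633 = 483.
x_4 = 483^2 mod 1633 = 1403.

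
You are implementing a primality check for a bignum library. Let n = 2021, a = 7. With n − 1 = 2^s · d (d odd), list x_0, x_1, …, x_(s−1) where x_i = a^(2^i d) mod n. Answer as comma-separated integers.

n − 1 = 2020 = 2^2 · 505, so s = 2 and d = 505.
x_0 = 7^505 mod 2021 = 1813.
x_1 = 1813^2 mod 2021 = 823.

1813, 823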